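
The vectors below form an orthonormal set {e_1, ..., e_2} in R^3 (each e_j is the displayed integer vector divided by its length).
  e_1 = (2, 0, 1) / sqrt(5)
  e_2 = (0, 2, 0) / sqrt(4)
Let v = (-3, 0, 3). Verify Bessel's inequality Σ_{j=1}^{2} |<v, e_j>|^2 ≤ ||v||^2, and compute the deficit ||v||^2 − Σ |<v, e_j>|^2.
Σ |<v, e_j>|^2 = 9/5; ||v||^2 = 18; deficit = 81/5

Write each e_j = u_j / sqrt(<u_j, u_j>) where u_j is the displayed integer vector. Then <v, e_j> = <v, u_j> / sqrt(<u_j, u_j>), so |<v, e_j>|^2 = <v, u_j>^2 / <u_j, u_j>.
Coefficients: <v, e_1> = -3/sqrt(5), <v, e_2> = 0/sqrt(4).
Square and sum: Σ |<v, e_j>|^2 = 9/5.
Compute ||v||^2 = v·v = 18.
Deficit = 18 − 9/5 = 81/5 ≥ 0, confirming Bessel's inequality. (The deficit equals ||v − Σ <v,e_j> e_j||^2, the squared distance from v to span{e_j}.)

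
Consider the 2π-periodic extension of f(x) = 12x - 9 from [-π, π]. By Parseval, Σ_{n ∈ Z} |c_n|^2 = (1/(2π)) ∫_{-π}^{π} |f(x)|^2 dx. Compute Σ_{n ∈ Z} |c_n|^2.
Σ |c_n|^2 = 48π^2 + 81

Expand and integrate term by term over [-π, π]:
  ∫ (12x)^2 dx = 144·(2π^3/3); ∫ 2·12·(-9)·x dx = 0 (odd integrand); ∫ (-9)^2 dx = 81·2π.
So (1/(2π)) ∫_{-π}^{π} (12x - 9)^2 dx = 144π^2/3 + 81 = 48π^2 + 81.
Parseval ⇒ Σ |c_n|^2 = 48π^2 + 81.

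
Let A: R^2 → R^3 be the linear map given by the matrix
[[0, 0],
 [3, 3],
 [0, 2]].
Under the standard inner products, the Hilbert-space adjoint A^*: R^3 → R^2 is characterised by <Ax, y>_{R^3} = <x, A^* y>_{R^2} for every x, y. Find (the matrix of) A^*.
A^* = A^T =
[[0, 3, 0],
 [0, 3, 2]]

For real matrices with standard dot products, the defining identity <Ax, y> = <x, A^* y> gives (Ax)^T y = x^T (A^*) y, i.e. x^T A^T y = x^T (A^*) y. Since this holds for all x, y, we must have A^* = A^T. Therefore
A^* =
[[0, 3, 0],
 [0, 3, 2]].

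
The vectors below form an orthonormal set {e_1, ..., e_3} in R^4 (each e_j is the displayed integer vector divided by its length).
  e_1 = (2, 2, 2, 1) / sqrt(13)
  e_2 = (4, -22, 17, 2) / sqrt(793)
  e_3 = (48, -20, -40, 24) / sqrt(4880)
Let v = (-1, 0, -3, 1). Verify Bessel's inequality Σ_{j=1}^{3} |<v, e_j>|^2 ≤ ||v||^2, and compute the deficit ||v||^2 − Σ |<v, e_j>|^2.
Σ |<v, e_j>|^2 = 46/5; ||v||^2 = 11; deficit = 9/5

Write each e_j = u_j / sqrt(<u_j, u_j>) where u_j is the displayed integer vector. Then <v, e_j> = <v, u_j> / sqrt(<u_j, u_j>), so |<v, e_j>|^2 = <v, u_j>^2 / <u_j, u_j>.
Coefficients: <v, e_1> = -7/sqrt(13), <v, e_2> = -53/sqrt(793), <v, e_3> = 96/sqrt(4880).
Square and sum: Σ |<v, e_j>|^2 = 46/5.
Compute ||v||^2 = v·v = 11.
Deficit = 11 − 46/5 = 9/5 ≥ 0, confirming Bessel's inequality. (The deficit equals ||v − Σ <v,e_j> e_j||^2, the squared distance from v to span{e_j}.)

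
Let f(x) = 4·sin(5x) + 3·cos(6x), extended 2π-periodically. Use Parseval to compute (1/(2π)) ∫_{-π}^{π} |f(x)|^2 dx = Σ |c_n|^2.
Σ |c_n|^2 = 25/2

Expand |f|^2 and use orthogonality of {sin(nx), cos(mx)} on [-π, π]:
  ∫_{-π}^{π} sin(nx)^2 dx = π, ∫ cos(mx)^2 dx = π, and cross terms integrate to 0.
So ∫_{-π}^{π} f(x)^2 dx = 4^2 · π + 3^2 · π = (16 + 9)π.
Divide by 2π: (16 + 9)/2 = 25/2.
By Parseval, this equals Σ |c_n|^2.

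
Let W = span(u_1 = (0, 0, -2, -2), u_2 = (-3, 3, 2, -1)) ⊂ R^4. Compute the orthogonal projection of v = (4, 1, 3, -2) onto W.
proj_W(v) = (1/5, -1/5, 2/5, 3/5)

Set up U = [u_1 | ... | u_2] ∈ R^(4×2). The projector onto W = col(U) is P = U (U^T U)^(-1) U^T.
Compute U^T U =
  [8, -2]
  [-2, 23],
and U^T v = (-2, -1).
Solve U^T U · c = U^T v for the coefficients: c = (-4/15, -1/15). The projection is proj_W(v) = U c.
Check: (v - proj_W(v)) · u_1 = 0  (should be 0).
Check: (v - proj_W(v)) · u_2 = 0  (should be 0).
Result: proj_W(v) = (1/5, -1/5, 2/5, 3/5).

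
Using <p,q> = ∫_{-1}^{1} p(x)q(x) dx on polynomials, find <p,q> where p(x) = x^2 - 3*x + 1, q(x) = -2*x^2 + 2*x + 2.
<p,q> = -4/5

Expand the product: p(x)·q(x) = -2*x^4 + 8*x^3 - 6*x^2 - 4*x + 2.
∫_{-1}^{1} of each monomial x^k gives [2/(k+1) if k even, 0 if k odd]. Integrating term-by-term (or equivalently evaluating the antiderivative F(x) = -2*x^5/5 + 2*x^4 - 2*x^3 - 2*x^2 + 2*x at the endpoints):
  F(1) − F(−1) = -2/5 − (2/5) = -4/5.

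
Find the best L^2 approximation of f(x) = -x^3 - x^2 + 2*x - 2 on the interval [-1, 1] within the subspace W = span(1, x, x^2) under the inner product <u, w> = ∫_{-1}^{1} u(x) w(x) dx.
g(x) = -x^2 + 7*x/5 - 2

The best approximation g ∈ W is the orthogonal projection of f onto W. Writing g = a_0 + a_1 x + a_2 x^2, the coefficients solve the normal equations G · a = b where
  G_{ij} = <φ_i, φ_j> and b_i = <f, φ_i>, with φ_0 = 1, φ_1 = x, φ_2 = x^2.
G =
  [2, 0, 2/3]
  [0, 2/3, 0]
  [2/3, 0, 2/5],
b = (-14/3, 14/15, -26/15).
Solving gives a_0 = -2, a_1 = 7/5, a_2 = -1, so
  g(x) = -x^2 + 7*x/5 - 2.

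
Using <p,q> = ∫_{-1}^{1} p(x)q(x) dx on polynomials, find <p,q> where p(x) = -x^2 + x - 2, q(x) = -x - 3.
<p,q> = 40/3

Expand the product: p(x)·q(x) = x^3 + 2*x^2 - x + 6.
∫_{-1}^{1} of each monomial x^k gives [2/(k+1) if k even, 0 if k odd]. Integrating term-by-term (or equivalently evaluating the antiderivative F(x) = x^4/4 + 2*x^3/3 - x^2/2 + 6*x at the endpoints):
  F(1) − F(−1) = 77/12 − (-83/12) = 40/3.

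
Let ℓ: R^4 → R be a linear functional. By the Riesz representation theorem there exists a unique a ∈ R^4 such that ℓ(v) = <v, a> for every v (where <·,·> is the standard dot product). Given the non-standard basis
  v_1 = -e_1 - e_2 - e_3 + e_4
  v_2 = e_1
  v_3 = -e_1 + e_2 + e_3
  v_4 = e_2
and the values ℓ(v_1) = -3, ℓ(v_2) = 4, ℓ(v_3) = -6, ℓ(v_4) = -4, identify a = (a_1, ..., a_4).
a = (4, -4, 2, -1)

Write a = (a_1, ..., a_4) in the standard basis. For each basis vector v_i, ℓ(v_i) = <v_i, a> is a linear equation in the a_j's. Collect the n equations into a matrix system V a = ℓ, where row i of V is v_i (expressed in the standard basis). Since V is invertible (lower-triangular with 1s on the diagonal, up to permutation), solve by back-substitution:
  V =
[[-1, -1, -1, 1],
 [1, 0, 0, 0],
 [-1, 1, 1, 0],
 [0, 1, 0, 0]]
  V a = (-3, 4, -6, -4)
Solving gives a = (4, -4, 2, -1).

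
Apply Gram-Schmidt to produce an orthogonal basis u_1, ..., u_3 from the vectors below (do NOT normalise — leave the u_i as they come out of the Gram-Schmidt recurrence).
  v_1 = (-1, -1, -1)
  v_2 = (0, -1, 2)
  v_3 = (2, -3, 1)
Orthogonal basis:
  u_1 = (-1, -1, -1)
  u_2 = (-1/3, -4/3, 5/3)
  u_3 = (33/14, -11/7, -11/14)

Apply the Gram-Schmidt recurrence
  u_1 = v_1
  u_i = v_i − Σ_{j<i} ((v_i · u_j) / (u_j · u_j)) · u_j.

Step by step this gives:
  u_1 = (-1, -1, -1)
  u_2 = (-1/3, -4/3, 5/3)
  u_3 = (33/14, -11/7, -11/14)

Orthogonality check:
  u_2 · u_1 = 0 (should be 0)
  u_3 · u_1 = 0 (should be 0)
  u_3 · u_2 = 0 (should be 0)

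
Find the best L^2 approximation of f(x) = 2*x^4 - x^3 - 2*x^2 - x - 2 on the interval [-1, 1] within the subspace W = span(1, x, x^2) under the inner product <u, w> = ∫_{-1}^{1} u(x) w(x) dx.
g(x) = -2*x^2/7 - 8*x/5 - 76/35

The best approximation g ∈ W is the orthogonal projection of f onto W. Writing g = a_0 + a_1 x + a_2 x^2, the coefficients solve the normal equations G · a = b where
  G_{ij} = <φ_i, φ_j> and b_i = <f, φ_i>, with φ_0 = 1, φ_1 = x, φ_2 = x^2.
G =
  [2, 0, 2/3]
  [0, 2/3, 0]
  [2/3, 0, 2/5],
b = (-68/15, -16/15, -164/105).
Solving gives a_0 = -76/35, a_1 = -8/5, a_2 = -2/7, so
  g(x) = -2*x^2/7 - 8*x/5 - 76/35.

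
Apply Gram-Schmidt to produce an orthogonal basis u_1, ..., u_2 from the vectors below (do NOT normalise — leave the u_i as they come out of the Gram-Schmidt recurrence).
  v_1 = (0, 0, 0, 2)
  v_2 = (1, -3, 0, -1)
Orthogonal basis:
  u_1 = (0, 0, 0, 2)
  u_2 = (1, -3, 0, 0)

Apply the Gram-Schmidt recurrence
  u_1 = v_1
  u_i = v_i − Σ_{j<i} ((v_i · u_j) / (u_j · u_j)) · u_j.

Step by step this gives:
  u_1 = (0, 0, 0, 2)
  u_2 = (1, -3, 0, 0)

Orthogonality check:
  u_2 · u_1 = 0 (should be 0)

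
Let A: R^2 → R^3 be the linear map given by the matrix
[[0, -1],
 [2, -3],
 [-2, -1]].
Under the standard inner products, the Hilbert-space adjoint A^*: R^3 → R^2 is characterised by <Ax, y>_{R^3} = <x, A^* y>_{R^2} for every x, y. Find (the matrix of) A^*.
A^* = A^T =
[[0, 2, -2],
 [-1, -3, -1]]

For real matrices with standard dot products, the defining identity <Ax, y> = <x, A^* y> gives (Ax)^T y = x^T (A^*) y, i.e. x^T A^T y = x^T (A^*) y. Since this holds for all x, y, we must have A^* = A^T. Therefore
A^* =
[[0, 2, -2],
 [-1, -3, -1]].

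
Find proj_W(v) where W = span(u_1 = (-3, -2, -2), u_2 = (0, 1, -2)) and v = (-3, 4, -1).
proj_W(v) = (-1/9, 10/9, -22/9)

Set up U = [u_1 | ... | u_2] ∈ R^(3×2). The projector onto W = col(U) is P = U (U^T U)^(-1) U^T.
Compute U^T U =
  [17, 2]
  [2, 5],
and U^T v = (3, 6).
Solve U^T U · c = U^T v for the coefficients: c = (1/27, 32/27). The projection is proj_W(v) = U c.
Check: (v - proj_W(v)) · u_1 = 0  (should be 0).
Check: (v - proj_W(v)) · u_2 = 0  (should be 0).
Result: proj_W(v) = (-1/9, 10/9, -22/9).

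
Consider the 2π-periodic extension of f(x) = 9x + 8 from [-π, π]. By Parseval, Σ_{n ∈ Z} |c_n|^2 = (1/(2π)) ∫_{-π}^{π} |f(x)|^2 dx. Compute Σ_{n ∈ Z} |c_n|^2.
Σ |c_n|^2 = 27π^2 + 64

Expand and integrate term by term over [-π, π]:
  ∫ (9x)^2 dx = 81·(2π^3/3); ∫ 2·9·(8)·x dx = 0 (odd integrand); ∫ 8^2 dx = 64·2π.
So (1/(2π)) ∫_{-π}^{π} (9x + 8)^2 dx = 81π^2/3 + 64 = 27π^2 + 64.
Parseval ⇒ Σ |c_n|^2 = 27π^2 + 64.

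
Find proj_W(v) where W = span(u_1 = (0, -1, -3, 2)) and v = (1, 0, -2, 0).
proj_W(v) = (0, -3/7, -9/7, 6/7)

Set up U = [u_1 | ... | u_1] ∈ R^(4×1). The projector onto W = col(U) is P = U (U^T U)^(-1) U^T.
Compute U^T U =
  [14],
and U^T v = (6).
Solve U^T U · c = U^T v for the coefficients: c = (3/7). The projection is proj_W(v) = U c.
Check: (v - proj_W(v)) · u_1 = 0  (should be 0).
Result: proj_W(v) = (0, -3/7, -9/7, 6/7).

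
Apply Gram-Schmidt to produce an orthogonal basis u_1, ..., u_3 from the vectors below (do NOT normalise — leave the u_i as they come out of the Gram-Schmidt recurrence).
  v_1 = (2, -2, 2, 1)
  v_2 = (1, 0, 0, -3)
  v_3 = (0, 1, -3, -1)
Orthogonal basis:
  u_1 = (2, -2, 2, 1)
  u_2 = (15/13, -2/13, 2/13, -38/13)
  u_3 = (48/43, -15/43, -71/43, 16/43)

Apply the Gram-Schmidt recurrence
  u_1 = v_1
  u_i = v_i − Σ_{j<i} ((v_i · u_j) / (u_j · u_j)) · u_j.

Step by step this gives:
  u_1 = (2, -2, 2, 1)
  u_2 = (15/13, -2/13, 2/13, -38/13)
  u_3 = (48/43, -15/43, -71/43, 16/43)

Orthogonality check:
  u_2 · u_1 = 0 (should be 0)
  u_3 · u_1 = 0 (should be 0)
  u_3 · u_2 = 0 (should be 0)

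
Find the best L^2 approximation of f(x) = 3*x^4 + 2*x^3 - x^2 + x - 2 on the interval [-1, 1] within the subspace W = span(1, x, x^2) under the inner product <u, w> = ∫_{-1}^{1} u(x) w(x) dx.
g(x) = 11*x^2/7 + 11*x/5 - 79/35

The best approximation g ∈ W is the orthogonal projection of f onto W. Writing g = a_0 + a_1 x + a_2 x^2, the coefficients solve the normal equations G · a = b where
  G_{ij} = <φ_i, φ_j> and b_i = <f, φ_i>, with φ_0 = 1, φ_1 = x, φ_2 = x^2.
G =
  [2, 0, 2/3]
  [0, 2/3, 0]
  [2/3, 0, 2/5],
b = (-52/15, 22/15, -92/105).
Solving gives a_0 = -79/35, a_1 = 11/5, a_2 = 11/7, so
  g(x) = 11*x^2/7 + 11*x/5 - 79/35.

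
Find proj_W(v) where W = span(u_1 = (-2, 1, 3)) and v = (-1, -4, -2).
proj_W(v) = (8/7, -4/7, -12/7)

Set up U = [u_1 | ... | u_1] ∈ R^(3×1). The projector onto W = col(U) is P = U (U^T U)^(-1) U^T.
Compute U^T U =
  [14],
and U^T v = (-8).
Solve U^T U · c = U^T v for the coefficients: c = (-4/7). The projection is proj_W(v) = U c.
Check: (v - proj_W(v)) · u_1 = 0  (should be 0).
Result: proj_W(v) = (8/7, -4/7, -12/7).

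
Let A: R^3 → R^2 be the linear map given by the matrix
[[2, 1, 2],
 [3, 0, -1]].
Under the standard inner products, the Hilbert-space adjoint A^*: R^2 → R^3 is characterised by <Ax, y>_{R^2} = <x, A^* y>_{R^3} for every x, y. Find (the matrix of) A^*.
A^* = A^T =
[[2, 3],
 [1, 0],
 [2, -1]]

For real matrices with standard dot products, the defining identity <Ax, y> = <x, A^* y> gives (Ax)^T y = x^T (A^*) y, i.e. x^T A^T y = x^T (A^*) y. Since this holds for all x, y, we must have A^* = A^T. Therefore
A^* =
[[2, 3],
 [1, 0],
 [2, -1]].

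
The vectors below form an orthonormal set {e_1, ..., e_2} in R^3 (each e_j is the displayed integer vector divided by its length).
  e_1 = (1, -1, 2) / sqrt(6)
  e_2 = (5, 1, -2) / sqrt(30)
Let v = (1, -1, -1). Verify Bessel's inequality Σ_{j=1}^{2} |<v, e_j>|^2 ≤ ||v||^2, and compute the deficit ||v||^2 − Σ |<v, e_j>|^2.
Σ |<v, e_j>|^2 = 6/5; ||v||^2 = 3; deficit = 9/5

Write each e_j = u_j / sqrt(<u_j, u_j>) where u_j is the displayed integer vector. Then <v, e_j> = <v, u_j> / sqrt(<u_j, u_j>), so |<v, e_j>|^2 = <v, u_j>^2 / <u_j, u_j>.
Coefficients: <v, e_1> = 0/sqrt(6), <v, e_2> = 6/sqrt(30).
Square and sum: Σ |<v, e_j>|^2 = 6/5.
Compute ||v||^2 = v·v = 3.
Deficit = 3 − 6/5 = 9/5 ≥ 0, confirming Bessel's inequality. (The deficit equals ||v − Σ <v,e_j> e_j||^2, the squared distance from v to span{e_j}.)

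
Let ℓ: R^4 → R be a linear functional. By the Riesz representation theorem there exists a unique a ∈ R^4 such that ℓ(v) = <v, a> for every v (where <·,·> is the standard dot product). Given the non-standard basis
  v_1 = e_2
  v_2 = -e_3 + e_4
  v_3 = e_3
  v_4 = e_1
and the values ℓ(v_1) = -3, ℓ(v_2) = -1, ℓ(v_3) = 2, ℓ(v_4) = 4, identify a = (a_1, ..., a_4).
a = (4, -3, 2, 1)

Write a = (a_1, ..., a_4) in the standard basis. For each basis vector v_i, ℓ(v_i) = <v_i, a> is a linear equation in the a_j's. Collect the n equations into a matrix system V a = ℓ, where row i of V is v_i (expressed in the standard basis). Since V is invertible (lower-triangular with 1s on the diagonal, up to permutation), solve by back-substitution:
  V =
[[0, 1, 0, 0],
 [0, 0, -1, 1],
 [0, 0, 1, 0],
 [1, 0, 0, 0]]
  V a = (-3, -1, 2, 4)
Solving gives a = (4, -3, 2, 1).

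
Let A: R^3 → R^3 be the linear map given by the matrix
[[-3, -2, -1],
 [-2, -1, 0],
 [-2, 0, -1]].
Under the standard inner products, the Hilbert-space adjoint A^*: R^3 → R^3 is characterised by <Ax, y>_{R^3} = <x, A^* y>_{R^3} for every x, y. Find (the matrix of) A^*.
A^* = A^T =
[[-3, -2, -2],
 [-2, -1, 0],
 [-1, 0, -1]]

For real matrices with standard dot products, the defining identity <Ax, y> = <x, A^* y> gives (Ax)^T y = x^T (A^*) y, i.e. x^T A^T y = x^T (A^*) y. Since this holds for all x, y, we must have A^* = A^T. Therefore
A^* =
[[-3, -2, -2],
 [-2, -1, 0],
 [-1, 0, -1]].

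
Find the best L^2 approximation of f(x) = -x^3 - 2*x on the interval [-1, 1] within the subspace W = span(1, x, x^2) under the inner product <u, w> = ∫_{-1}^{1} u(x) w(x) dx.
g(x) = -13*x/5

The best approximation g ∈ W is the orthogonal projection of f onto W. Writing g = a_0 + a_1 x + a_2 x^2, the coefficients solve the normal equations G · a = b where
  G_{ij} = <φ_i, φ_j> and b_i = <f, φ_i>, with φ_0 = 1, φ_1 = x, φ_2 = x^2.
G =
  [2, 0, 2/3]
  [0, 2/3, 0]
  [2/3, 0, 2/5],
b = (0, -26/15, 0).
Solving gives a_0 = 0, a_1 = -13/5, a_2 = 0, so
  g(x) = -13*x/5.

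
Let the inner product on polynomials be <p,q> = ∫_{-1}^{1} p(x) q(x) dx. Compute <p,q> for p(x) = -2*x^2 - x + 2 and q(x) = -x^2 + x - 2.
<p,q> = -98/15

Expand the product: p(x)·q(x) = 2*x^4 - x^3 + x^2 + 4*x - 4.
∫_{-1}^{1} of each monomial x^k gives [2/(k+1) if k even, 0 if k odd]. Integrating term-by-term (or equivalently evaluating the antiderivative F(x) = 2*x^5/5 - x^4/4 + x^3/3 + 2*x^2 - 4*x at the endpoints):
  F(1) − F(−1) = -91/60 − (301/60) = -98/15.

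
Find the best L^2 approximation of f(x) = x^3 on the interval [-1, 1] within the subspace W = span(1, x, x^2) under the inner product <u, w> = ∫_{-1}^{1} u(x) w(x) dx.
g(x) = 3*x/5

The best approximation g ∈ W is the orthogonal projection of f onto W. Writing g = a_0 + a_1 x + a_2 x^2, the coefficients solve the normal equations G · a = b where
  G_{ij} = <φ_i, φ_j> and b_i = <f, φ_i>, with φ_0 = 1, φ_1 = x, φ_2 = x^2.
G =
  [2, 0, 2/3]
  [0, 2/3, 0]
  [2/3, 0, 2/5],
b = (0, 2/5, 0).
Solving gives a_0 = 0, a_1 = 3/5, a_2 = 0, so
  g(x) = 3*x/5.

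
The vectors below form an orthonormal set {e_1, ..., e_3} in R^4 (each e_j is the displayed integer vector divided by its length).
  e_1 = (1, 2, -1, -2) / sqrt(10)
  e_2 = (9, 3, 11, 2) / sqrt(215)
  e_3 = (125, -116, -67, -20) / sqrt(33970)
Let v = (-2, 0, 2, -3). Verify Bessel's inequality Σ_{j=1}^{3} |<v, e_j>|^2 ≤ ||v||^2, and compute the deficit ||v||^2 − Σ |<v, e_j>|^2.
Σ |<v, e_j>|^2 = 1386/395; ||v||^2 = 17; deficit = 5329/395

Write each e_j = u_j / sqrt(<u_j, u_j>) where u_j is the displayed integer vector. Then <v, e_j> = <v, u_j> / sqrt(<u_j, u_j>), so |<v, e_j>|^2 = <v, u_j>^2 / <u_j, u_j>.
Coefficients: <v, e_1> = 2/sqrt(10), <v, e_2> = -2/sqrt(215), <v, e_3> = -324/sqrt(33970).
Square and sum: Σ |<v, e_j>|^2 = 1386/395.
Compute ||v||^2 = v·v = 17.
Deficit = 17 − 1386/395 = 5329/395 ≥ 0, confirming Bessel's inequality. (The deficit equals ||v − Σ <v,e_j> e_j||^2, the squared distance from v to span{e_j}.)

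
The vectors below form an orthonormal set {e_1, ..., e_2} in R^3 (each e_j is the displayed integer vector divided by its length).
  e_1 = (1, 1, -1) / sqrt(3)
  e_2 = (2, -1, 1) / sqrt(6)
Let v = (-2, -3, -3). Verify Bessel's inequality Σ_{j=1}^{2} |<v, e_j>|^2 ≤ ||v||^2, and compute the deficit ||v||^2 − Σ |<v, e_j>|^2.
Σ |<v, e_j>|^2 = 4; ||v||^2 = 22; deficit = 18

Write each e_j = u_j / sqrt(<u_j, u_j>) where u_j is the displayed integer vector. Then <v, e_j> = <v, u_j> / sqrt(<u_j, u_j>), so |<v, e_j>|^2 = <v, u_j>^2 / <u_j, u_j>.
Coefficients: <v, e_1> = -2/sqrt(3), <v, e_2> = -4/sqrt(6).
Square and sum: Σ |<v, e_j>|^2 = 4.
Compute ||v||^2 = v·v = 22.
Deficit = 22 − 4 = 18 ≥ 0, confirming Bessel's inequality. (The deficit equals ||v − Σ <v,e_j> e_j||^2, the squared distance from v to span{e_j}.)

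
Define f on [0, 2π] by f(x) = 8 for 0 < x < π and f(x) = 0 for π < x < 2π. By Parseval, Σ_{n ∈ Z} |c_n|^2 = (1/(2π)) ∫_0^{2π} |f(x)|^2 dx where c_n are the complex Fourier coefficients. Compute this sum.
Σ |c_n|^2 = 32

Parseval equates the L^2 energy of f (normalised by 1/(2π)) with the ℓ^2 sum of its Fourier coefficients: (1/(2π)) ∫_0^{2π} |f|^2 = Σ |c_n|^2.
Compute the left side: (1/(2π)) [∫_0^π 8^2 dx + ∫_π^{2π} 0^2 dx] = (1/(2π)) · (64π + 0π) = (64 + 0)/2 = 32.
So Σ_{n ∈ Z} |c_n|^2 = 32.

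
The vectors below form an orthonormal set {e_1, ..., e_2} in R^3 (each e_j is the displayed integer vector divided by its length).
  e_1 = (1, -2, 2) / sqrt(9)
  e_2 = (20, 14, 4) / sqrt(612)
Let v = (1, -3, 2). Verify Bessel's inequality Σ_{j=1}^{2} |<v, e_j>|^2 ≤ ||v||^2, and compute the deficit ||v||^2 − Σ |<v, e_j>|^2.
Σ |<v, e_j>|^2 = 234/17; ||v||^2 = 14; deficit = 4/17

Write each e_j = u_j / sqrt(<u_j, u_j>) where u_j is the displayed integer vector. Then <v, e_j> = <v, u_j> / sqrt(<u_j, u_j>), so |<v, e_j>|^2 = <v, u_j>^2 / <u_j, u_j>.
Coefficients: <v, e_1> = 11/sqrt(9), <v, e_2> = -14/sqrt(612).
Square and sum: Σ |<v, e_j>|^2 = 234/17.
Compute ||v||^2 = v·v = 14.
Deficit = 14 − 234/17 = 4/17 ≥ 0, confirming Bessel's inequality. (The deficit equals ||v − Σ <v,e_j> e_j||^2, the squared distance from v to span{e_j}.)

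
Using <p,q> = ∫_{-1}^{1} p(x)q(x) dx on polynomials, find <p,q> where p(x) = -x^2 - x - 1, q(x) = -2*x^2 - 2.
<p,q> = 112/15

Expand the product: p(x)·q(x) = 2*x^4 + 2*x^3 + 4*x^2 + 2*x + 2.
∫_{-1}^{1} of each monomial x^k gives [2/(k+1) if k even, 0 if k odd]. Integrating term-by-term (or equivalently evaluating the antiderivative F(x) = 2*x^5/5 + x^4/2 + 4*x^3/3 + x^2 + 2*x at the endpoints):
  F(1) − F(−1) = 157/30 − (-67/30) = 112/15.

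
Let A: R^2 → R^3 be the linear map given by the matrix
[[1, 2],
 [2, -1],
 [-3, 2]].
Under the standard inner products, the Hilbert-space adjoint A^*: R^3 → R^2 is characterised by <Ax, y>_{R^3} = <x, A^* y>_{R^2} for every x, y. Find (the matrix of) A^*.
A^* = A^T =
[[1, 2, -3],
 [2, -1, 2]]

For real matrices with standard dot products, the defining identity <Ax, y> = <x, A^* y> gives (Ax)^T y = x^T (A^*) y, i.e. x^T A^T y = x^T (A^*) y. Since this holds for all x, y, we must have A^* = A^T. Therefore
A^* =
[[1, 2, -3],
 [2, -1, 2]].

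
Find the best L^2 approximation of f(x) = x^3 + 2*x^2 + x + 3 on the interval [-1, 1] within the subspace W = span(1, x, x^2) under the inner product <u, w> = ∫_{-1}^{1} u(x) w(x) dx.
g(x) = 2*x^2 + 8*x/5 + 3

The best approximation g ∈ W is the orthogonal projection of f onto W. Writing g = a_0 + a_1 x + a_2 x^2, the coefficients solve the normal equations G · a = b where
  G_{ij} = <φ_i, φ_j> and b_i = <f, φ_i>, with φ_0 = 1, φ_1 = x, φ_2 = x^2.
G =
  [2, 0, 2/3]
  [0, 2/3, 0]
  [2/3, 0, 2/5],
b = (22/3, 16/15, 14/5).
Solving gives a_0 = 3, a_1 = 8/5, a_2 = 2, so
  g(x) = 2*x^2 + 8*x/5 + 3.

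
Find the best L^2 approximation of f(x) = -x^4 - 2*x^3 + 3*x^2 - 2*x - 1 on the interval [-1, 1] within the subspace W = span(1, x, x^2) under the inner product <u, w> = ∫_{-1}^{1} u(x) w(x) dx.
g(x) = 15*x^2/7 - 16*x/5 - 32/35

The best approximation g ∈ W is the orthogonal projection of f onto W. Writing g = a_0 + a_1 x + a_2 x^2, the coefficients solve the normal equations G · a = b where
  G_{ij} = <φ_i, φ_j> and b_i = <f, φ_i>, with φ_0 = 1, φ_1 = x, φ_2 = x^2.
G =
  [2, 0, 2/3]
  [0, 2/3, 0]
  [2/3, 0, 2/5],
b = (-2/5, -32/15, 26/105).
Solving gives a_0 = -32/35, a_1 = -16/5, a_2 = 15/7, so
  g(x) = 15*x^2/7 - 16*x/5 - 32/35.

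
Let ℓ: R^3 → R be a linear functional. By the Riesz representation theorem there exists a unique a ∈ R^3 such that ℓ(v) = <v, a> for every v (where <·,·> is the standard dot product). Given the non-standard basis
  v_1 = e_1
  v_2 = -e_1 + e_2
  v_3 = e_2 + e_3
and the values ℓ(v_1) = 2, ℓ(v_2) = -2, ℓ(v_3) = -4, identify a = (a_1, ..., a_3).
a = (2, 0, -4)

Write a = (a_1, ..., a_3) in the standard basis. For each basis vector v_i, ℓ(v_i) = <v_i, a> is a linear equation in the a_j's. Collect the n equations into a matrix system V a = ℓ, where row i of V is v_i (expressed in the standard basis). Since V is invertible (lower-triangular with 1s on the diagonal, up to permutation), solve by back-substitution:
  V =
[[1, 0, 0],
 [-1, 1, 0],
 [0, 1, 1]]
  V a = (2, -2, -4)
Solving gives a = (2, 0, -4).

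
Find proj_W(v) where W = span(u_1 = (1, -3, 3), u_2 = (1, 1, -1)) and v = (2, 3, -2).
proj_W(v) = (2, 5/2, -5/2)

Set up U = [u_1 | ... | u_2] ∈ R^(3×2). The projector onto W = col(U) is P = U (U^T U)^(-1) U^T.
Compute U^T U =
  [19, -5]
  [-5, 3],
and U^T v = (-13, 7).
Solve U^T U · c = U^T v for the coefficients: c = (-1/8, 17/8). The projection is proj_W(v) = U c.
Check: (v - proj_W(v)) · u_1 = 0  (should be 0).
Check: (v - proj_W(v)) · u_2 = 0  (should be 0).
Result: proj_W(v) = (2, 5/2, -5/2).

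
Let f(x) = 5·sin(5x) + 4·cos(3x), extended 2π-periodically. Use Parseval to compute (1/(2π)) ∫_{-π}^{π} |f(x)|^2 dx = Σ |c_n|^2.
Σ |c_n|^2 = 41/2

Expand |f|^2 and use orthogonality of {sin(nx), cos(mx)} on [-π, π]:
  ∫_{-π}^{π} sin(nx)^2 dx = π, ∫ cos(mx)^2 dx = π, and cross terms integrate to 0.
So ∫_{-π}^{π} f(x)^2 dx = 5^2 · π + 4^2 · π = (25 + 16)π.
Divide by 2π: (25 + 16)/2 = 41/2.
By Parseval, this equals Σ |c_n|^2.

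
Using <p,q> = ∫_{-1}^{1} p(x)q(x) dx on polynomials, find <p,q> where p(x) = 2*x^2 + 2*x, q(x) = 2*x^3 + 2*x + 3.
<p,q> = 124/15

Expand the product: p(x)·q(x) = 4*x^5 + 4*x^4 + 4*x^3 + 10*x^2 + 6*x.
∫_{-1}^{1} of each monomial x^k gives [2/(k+1) if k even, 0 if k odd]. Integrating term-by-term (or equivalently evaluating the antiderivative F(x) = 2*x^6/3 + 4*x^5/5 + x^4 + 10*x^3/3 + 3*x^2 at the endpoints):
  F(1) − F(−1) = 44/5 − (8/15) = 124/15.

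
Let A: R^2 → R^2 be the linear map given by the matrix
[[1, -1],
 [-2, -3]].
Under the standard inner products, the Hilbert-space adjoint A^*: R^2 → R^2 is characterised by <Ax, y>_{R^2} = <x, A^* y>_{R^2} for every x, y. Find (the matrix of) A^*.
A^* = A^T =
[[1, -2],
 [-1, -3]]

For real matrices with standard dot products, the defining identity <Ax, y> = <x, A^* y> gives (Ax)^T y = x^T (A^*) y, i.e. x^T A^T y = x^T (A^*) y. Since this holds for all x, y, we must have A^* = A^T. Therefore
A^* =
[[1, -2],
 [-1, -3]].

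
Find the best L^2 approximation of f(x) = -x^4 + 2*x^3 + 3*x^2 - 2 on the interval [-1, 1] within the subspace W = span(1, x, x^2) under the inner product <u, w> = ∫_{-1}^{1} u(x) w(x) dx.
g(x) = 15*x^2/7 + 6*x/5 - 67/35

The best approximation g ∈ W is the orthogonal projection of f onto W. Writing g = a_0 + a_1 x + a_2 x^2, the coefficients solve the normal equations G · a = b where
  G_{ij} = <φ_i, φ_j> and b_i = <f, φ_i>, with φ_0 = 1, φ_1 = x, φ_2 = x^2.
G =
  [2, 0, 2/3]
  [0, 2/3, 0]
  [2/3, 0, 2/5],
b = (-12/5, 4/5, -44/105).
Solving gives a_0 = -67/35, a_1 = 6/5, a_2 = 15/7, so
  g(x) = 15*x^2/7 + 6*x/5 - 67/35.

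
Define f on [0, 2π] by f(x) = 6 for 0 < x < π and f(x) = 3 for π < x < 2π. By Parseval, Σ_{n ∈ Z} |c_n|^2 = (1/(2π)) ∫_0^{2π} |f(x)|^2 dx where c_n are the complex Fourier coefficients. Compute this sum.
Σ |c_n|^2 = 45/2

Parseval equates the L^2 energy of f (normalised by 1/(2π)) with the ℓ^2 sum of its Fourier coefficients: (1/(2π)) ∫_0^{2π} |f|^2 = Σ |c_n|^2.
Compute the left side: (1/(2π)) [∫_0^π 6^2 dx + ∫_π^{2π} 3^2 dx] = (1/(2π)) · (36π + 9π) = (36 + 9)/2 = 45/2.
So Σ_{n ∈ Z} |c_n|^2 = 45/2.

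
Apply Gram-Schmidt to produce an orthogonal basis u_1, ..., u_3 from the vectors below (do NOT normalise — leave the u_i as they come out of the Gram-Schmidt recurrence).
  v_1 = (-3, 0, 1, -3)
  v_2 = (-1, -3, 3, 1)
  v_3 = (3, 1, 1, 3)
Orthogonal basis:
  u_1 = (-3, 0, 1, -3)
  u_2 = (-10/19, -3, 54/19, 28/19)
  u_3 = (144/371, 524/371, 558/371, 6/53)

Apply the Gram-Schmidt recurrence
  u_1 = v_1
  u_i = v_i − Σ_{j<i} ((v_i · u_j) / (u_j · u_j)) · u_j.

Step by step this gives:
  u_1 = (-3, 0, 1, -3)
  u_2 = (-10/19, -3, 54/19, 28/19)
  u_3 = (144/371, 524/371, 558/371, 6/53)

Orthogonality check:
  u_2 · u_1 = 0 (should be 0)
  u_3 · u_1 = 0 (should be 0)
  u_3 · u_2 = 0 (should be 0)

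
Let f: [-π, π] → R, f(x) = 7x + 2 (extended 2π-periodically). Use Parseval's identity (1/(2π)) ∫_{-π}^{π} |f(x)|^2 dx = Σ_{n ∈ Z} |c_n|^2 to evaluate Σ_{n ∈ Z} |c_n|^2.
Σ |c_n|^2 = 49π^2/3 + 4

Expand and integrate term by term over [-π, π]:
  ∫ (7x)^2 dx = 49·(2π^3/3); ∫ 2·7·(2)·x dx = 0 (odd integrand); ∫ 2^2 dx = 4·2π.
So (1/(2π)) ∫_{-π}^{π} (7x + 2)^2 dx = 49π^2/3 + 4 = 49π^2/3 + 4.
Parseval ⇒ Σ |c_n|^2 = 49π^2/3 + 4.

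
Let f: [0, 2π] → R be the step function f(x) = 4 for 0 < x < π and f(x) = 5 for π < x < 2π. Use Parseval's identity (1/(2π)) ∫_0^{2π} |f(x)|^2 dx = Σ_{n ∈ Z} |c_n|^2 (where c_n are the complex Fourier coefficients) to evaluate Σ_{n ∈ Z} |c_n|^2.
Σ |c_n|^2 = 41/2

Parseval equates the L^2 energy of f (normalised by 1/(2π)) with the ℓ^2 sum of its Fourier coefficients: (1/(2π)) ∫_0^{2π} |f|^2 = Σ |c_n|^2.
Compute the left side: (1/(2π)) [∫_0^π 4^2 dx + ∫_π^{2π} 5^2 dx] = (1/(2π)) · (16π + 25π) = (16 + 25)/2 = 41/2.
So Σ_{n ∈ Z} |c_n|^2 = 41/2.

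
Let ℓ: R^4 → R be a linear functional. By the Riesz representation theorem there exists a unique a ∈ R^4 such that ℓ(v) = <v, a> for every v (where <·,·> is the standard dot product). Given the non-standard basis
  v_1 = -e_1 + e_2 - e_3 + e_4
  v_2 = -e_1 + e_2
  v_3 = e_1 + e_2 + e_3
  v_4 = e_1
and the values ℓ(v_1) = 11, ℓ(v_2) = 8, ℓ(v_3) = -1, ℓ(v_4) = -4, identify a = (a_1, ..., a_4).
a = (-4, 4, -1, 2)

Write a = (a_1, ..., a_4) in the standard basis. For each basis vector v_i, ℓ(v_i) = <v_i, a> is a linear equation in the a_j's. Collect the n equations into a matrix system V a = ℓ, where row i of V is v_i (expressed in the standard basis). Since V is invertible (lower-triangular with 1s on the diagonal, up to permutation), solve by back-substitution:
  V =
[[-1, 1, -1, 1],
 [-1, 1, 0, 0],
 [1, 1, 1, 0],
 [1, 0, 0, 0]]
  V a = (11, 8, -1, -4)
Solving gives a = (-4, 4, -1, 2).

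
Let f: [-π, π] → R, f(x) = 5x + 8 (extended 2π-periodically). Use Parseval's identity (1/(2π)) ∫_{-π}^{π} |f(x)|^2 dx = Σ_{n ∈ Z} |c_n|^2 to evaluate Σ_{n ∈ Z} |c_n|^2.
Σ |c_n|^2 = 25π^2/3 + 64

Expand and integrate term by term over [-π, π]:
  ∫ (5x)^2 dx = 25·(2π^3/3); ∫ 2·5·(8)·x dx = 0 (odd integrand); ∫ 8^2 dx = 64·2π.
So (1/(2π)) ∫_{-π}^{π} (5x + 8)^2 dx = 25π^2/3 + 64 = 25π^2/3 + 64.
Parseval ⇒ Σ |c_n|^2 = 25π^2/3 + 64.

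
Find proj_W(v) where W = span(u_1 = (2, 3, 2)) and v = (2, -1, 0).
proj_W(v) = (2/17, 3/17, 2/17)

Set up U = [u_1 | ... | u_1] ∈ R^(3×1). The projector onto W = col(U) is P = U (U^T U)^(-1) U^T.
Compute U^T U =
  [17],
and U^T v = (1).
Solve U^T U · c = U^T v for the coefficients: c = (1/17). The projection is proj_W(v) = U c.
Check: (v - proj_W(v)) · u_1 = 0  (should be 0).
Result: proj_W(v) = (2/17, 3/17, 2/17).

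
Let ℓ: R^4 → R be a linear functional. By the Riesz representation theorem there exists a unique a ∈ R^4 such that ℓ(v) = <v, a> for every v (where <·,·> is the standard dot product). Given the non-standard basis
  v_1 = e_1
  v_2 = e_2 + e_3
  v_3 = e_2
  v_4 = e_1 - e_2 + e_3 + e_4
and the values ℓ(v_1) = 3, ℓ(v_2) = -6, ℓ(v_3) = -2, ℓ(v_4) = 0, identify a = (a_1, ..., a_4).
a = (3, -2, -4, -1)

Write a = (a_1, ..., a_4) in the standard basis. For each basis vector v_i, ℓ(v_i) = <v_i, a> is a linear equation in the a_j's. Collect the n equations into a matrix system V a = ℓ, where row i of V is v_i (expressed in the standard basis). Since V is invertible (lower-triangular with 1s on the diagonal, up to permutation), solve by back-substitution:
  V =
[[1, 0, 0, 0],
 [0, 1, 1, 0],
 [0, 1, 0, 0],
 [1, -1, 1, 1]]
  V a = (3, -6, -2, 0)
Solving gives a = (3, -2, -4, -1).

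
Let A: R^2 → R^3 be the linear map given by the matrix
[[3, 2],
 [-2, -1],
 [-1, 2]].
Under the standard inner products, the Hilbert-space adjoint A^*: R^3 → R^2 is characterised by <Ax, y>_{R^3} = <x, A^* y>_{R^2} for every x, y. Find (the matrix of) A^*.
A^* = A^T =
[[3, -2, -1],
 [2, -1, 2]]

For real matrices with standard dot products, the defining identity <Ax, y> = <x, A^* y> gives (Ax)^T y = x^T (A^*) y, i.e. x^T A^T y = x^T (A^*) y. Since this holds for all x, y, we must have A^* = A^T. Therefore
A^* =
[[3, -2, -1],
 [2, -1, 2]].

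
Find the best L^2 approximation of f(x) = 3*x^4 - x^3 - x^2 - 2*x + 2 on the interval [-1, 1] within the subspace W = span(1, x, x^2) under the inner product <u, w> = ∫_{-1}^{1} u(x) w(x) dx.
g(x) = 11*x^2/7 - 13*x/5 + 61/35

The best approximation g ∈ W is the orthogonal projection of f onto W. Writing g = a_0 + a_1 x + a_2 x^2, the coefficients solve the normal equations G · a = b where
  G_{ij} = <φ_i, φ_j> and b_i = <f, φ_i>, with φ_0 = 1, φ_1 = x, φ_2 = x^2.
G =
  [2, 0, 2/3]
  [0, 2/3, 0]
  [2/3, 0, 2/5],
b = (68/15, -26/15, 188/105).
Solving gives a_0 = 61/35, a_1 = -13/5, a_2 = 11/7, so
  g(x) = 11*x^2/7 - 13*x/5 + 61/35.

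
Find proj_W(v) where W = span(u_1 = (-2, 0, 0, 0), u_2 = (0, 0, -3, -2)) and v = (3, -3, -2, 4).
proj_W(v) = (3, 0, 6/13, 4/13)

Set up U = [u_1 | ... | u_2] ∈ R^(4×2). The projector onto W = col(U) is P = U (U^T U)^(-1) U^T.
Compute U^T U =
  [4, 0]
  [0, 13],
and U^T v = (-6, -2).
Solve U^T U · c = U^T v for the coefficients: c = (-3/2, -2/13). The projection is proj_W(v) = U c.
Check: (v - proj_W(v)) · u_1 = 0  (should be 0).
Check: (v - proj_W(v)) · u_2 = 0  (should be 0).
Result: proj_W(v) = (3, 0, 6/13, 4/13).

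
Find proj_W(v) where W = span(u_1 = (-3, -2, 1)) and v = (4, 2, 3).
proj_W(v) = (39/14, 13/7, -13/14)

Set up U = [u_1 | ... | u_1] ∈ R^(3×1). The projector onto W = col(U) is P = U (U^T U)^(-1) U^T.
Compute U^T U =
  [14],
and U^T v = (-13).
Solve U^T U · c = U^T v for the coefficients: c = (-13/14). The projection is proj_W(v) = U c.
Check: (v - proj_W(v)) · u_1 = 0  (should be 0).
Result: proj_W(v) = (39/14, 13/7, -13/14).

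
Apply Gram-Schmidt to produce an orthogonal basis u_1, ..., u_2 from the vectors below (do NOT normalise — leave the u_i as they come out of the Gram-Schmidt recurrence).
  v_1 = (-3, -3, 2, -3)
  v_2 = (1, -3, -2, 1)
Orthogonal basis:
  u_1 = (-3, -3, 2, -3)
  u_2 = (28/31, -96/31, -60/31, 28/31)

Apply the Gram-Schmidt recurrence
  u_1 = v_1
  u_i = v_i − Σ_{j<i} ((v_i · u_j) / (u_j · u_j)) · u_j.

Step by step this gives:
  u_1 = (-3, -3, 2, -3)
  u_2 = (28/31, -96/31, -60/31, 28/31)

Orthogonality check:
  u_2 · u_1 = 0 (should be 0)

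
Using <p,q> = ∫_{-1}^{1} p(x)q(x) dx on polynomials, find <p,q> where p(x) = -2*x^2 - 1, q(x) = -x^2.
<p,q> = 22/15

Expand the product: p(x)·q(x) = 2*x^4 + x^2.
∫_{-1}^{1} of each monomial x^k gives [2/(k+1) if k even, 0 if k odd]. Integrating term-by-term (or equivalently evaluating the antiderivative F(x) = 2*x^5/5 + x^3/3 at the endpoints):
  F(1) − F(−1) = 11/15 − (-11/15) = 22/15.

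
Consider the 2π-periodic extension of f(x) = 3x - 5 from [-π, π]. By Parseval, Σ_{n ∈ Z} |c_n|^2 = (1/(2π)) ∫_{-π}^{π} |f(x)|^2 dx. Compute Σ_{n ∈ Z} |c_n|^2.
Σ |c_n|^2 = 3π^2 + 25

Expand and integrate term by term over [-π, π]:
  ∫ (3x)^2 dx = 9·(2π^3/3); ∫ 2·3·(-5)·x dx = 0 (odd integrand); ∫ (-5)^2 dx = 25·2π.
So (1/(2π)) ∫_{-π}^{π} (3x - 5)^2 dx = 9π^2/3 + 25 = 3π^2 + 25.
Parseval ⇒ Σ |c_n|^2 = 3π^2 + 25.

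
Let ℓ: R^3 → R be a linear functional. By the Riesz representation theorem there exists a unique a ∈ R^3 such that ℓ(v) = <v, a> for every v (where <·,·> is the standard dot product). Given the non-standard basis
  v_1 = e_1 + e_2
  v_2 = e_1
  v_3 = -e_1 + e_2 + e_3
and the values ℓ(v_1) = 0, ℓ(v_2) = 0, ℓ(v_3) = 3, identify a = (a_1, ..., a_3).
a = (0, 0, 3)

Write a = (a_1, ..., a_3) in the standard basis. For each basis vector v_i, ℓ(v_i) = <v_i, a> is a linear equation in the a_j's. Collect the n equations into a matrix system V a = ℓ, where row i of V is v_i (expressed in the standard basis). Since V is invertible (lower-triangular with 1s on the diagonal, up to permutation), solve by back-substitution:
  V =
[[1, 1, 0],
 [1, 0, 0],
 [-1, 1, 1]]
  V a = (0, 0, 3)
Solving gives a = (0, 0, 3).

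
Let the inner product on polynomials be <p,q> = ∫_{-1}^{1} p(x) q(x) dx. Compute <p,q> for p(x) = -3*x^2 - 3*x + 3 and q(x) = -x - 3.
<p,q> = -10

Expand the product: p(x)·q(x) = 3*x^3 + 12*x^2 + 6*x - 9.
∫_{-1}^{1} of each monomial x^k gives [2/(k+1) if k even, 0 if k odd]. Integrating term-by-term (or equivalently evaluating the antiderivative F(x) = 3*x^4/4 + 4*x^3 + 3*x^2 - 9*x at the endpoints):
  F(1) − F(−1) = -5/4 − (35/4) = -10.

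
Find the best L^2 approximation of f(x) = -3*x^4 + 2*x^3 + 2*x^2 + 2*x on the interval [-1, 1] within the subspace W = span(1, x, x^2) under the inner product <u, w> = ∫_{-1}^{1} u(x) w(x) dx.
g(x) = -4*x^2/7 + 16*x/5 + 9/35

The best approximation g ∈ W is the orthogonal projection of f onto W. Writing g = a_0 + a_1 x + a_2 x^2, the coefficients solve the normal equations G · a = b where
  G_{ij} = <φ_i, φ_j> and b_i = <f, φ_i>, with φ_0 = 1, φ_1 = x, φ_2 = x^2.
G =
  [2, 0, 2/3]
  [0, 2/3, 0]
  [2/3, 0, 2/5],
b = (2/15, 32/15, -2/35).
Solving gives a_0 = 9/35, a_1 = 16/5, a_2 = -4/7, so
  g(x) = -4*x^2/7 + 16*x/5 + 9/35.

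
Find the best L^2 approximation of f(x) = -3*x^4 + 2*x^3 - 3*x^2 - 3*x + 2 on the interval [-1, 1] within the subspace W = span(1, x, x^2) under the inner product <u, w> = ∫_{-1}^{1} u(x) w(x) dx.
g(x) = -39*x^2/7 - 9*x/5 + 79/35

The best approximation g ∈ W is the orthogonal projection of f onto W. Writing g = a_0 + a_1 x + a_2 x^2, the coefficients solve the normal equations G · a = b where
  G_{ij} = <φ_i, φ_j> and b_i = <f, φ_i>, with φ_0 = 1, φ_1 = x, φ_2 = x^2.
G =
  [2, 0, 2/3]
  [0, 2/3, 0]
  [2/3, 0, 2/5],
b = (4/5, -6/5, -76/105).
Solving gives a_0 = 79/35, a_1 = -9/5, a_2 = -39/7, so
  g(x) = -39*x^2/7 - 9*x/5 + 79/35.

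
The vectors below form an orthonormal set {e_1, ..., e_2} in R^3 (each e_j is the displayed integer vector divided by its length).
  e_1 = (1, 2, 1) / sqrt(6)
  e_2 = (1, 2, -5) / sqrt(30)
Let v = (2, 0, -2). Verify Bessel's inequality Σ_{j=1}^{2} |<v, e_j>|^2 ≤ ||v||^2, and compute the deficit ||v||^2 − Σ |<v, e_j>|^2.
Σ |<v, e_j>|^2 = 24/5; ||v||^2 = 8; deficit = 16/5

Write each e_j = u_j / sqrt(<u_j, u_j>) where u_j is the displayed integer vector. Then <v, e_j> = <v, u_j> / sqrt(<u_j, u_j>), so |<v, e_j>|^2 = <v, u_j>^2 / <u_j, u_j>.
Coefficients: <v, e_1> = 0/sqrt(6), <v, e_2> = 12/sqrt(30).
Square and sum: Σ |<v, e_j>|^2 = 24/5.
Compute ||v||^2 = v·v = 8.
Deficit = 8 − 24/5 = 16/5 ≥ 0, confirming Bessel's inequality. (The deficit equals ||v − Σ <v,e_j> e_j||^2, the squared distance from v to span{e_j}.)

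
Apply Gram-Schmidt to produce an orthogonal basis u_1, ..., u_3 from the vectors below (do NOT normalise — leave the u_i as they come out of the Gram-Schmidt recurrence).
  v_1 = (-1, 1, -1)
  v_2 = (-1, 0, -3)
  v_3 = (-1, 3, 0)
Orthogonal basis:
  u_1 = (-1, 1, -1)
  u_2 = (1/3, -4/3, -5/3)
  u_3 = (9/14, 3/7, -3/14)

Apply the Gram-Schmidt recurrence
  u_1 = v_1
  u_i = v_i − Σ_{j<i} ((v_i · u_j) / (u_j · u_j)) · u_j.

Step by step this gives:
  u_1 = (-1, 1, -1)
  u_2 = (1/3, -4/3, -5/3)
  u_3 = (9/14, 3/7, -3/14)

Orthogonality check:
  u_2 · u_1 = 0 (should be 0)
  u_3 · u_1 = 0 (should be 0)
  u_3 · u_2 = 0 (should be 0)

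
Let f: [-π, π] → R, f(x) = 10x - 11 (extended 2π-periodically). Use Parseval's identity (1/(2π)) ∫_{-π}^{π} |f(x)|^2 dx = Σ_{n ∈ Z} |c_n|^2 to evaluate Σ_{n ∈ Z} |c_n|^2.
Σ |c_n|^2 = 100π^2/3 + 121

Expand and integrate term by term over [-π, π]:
  ∫ (10x)^2 dx = 100·(2π^3/3); ∫ 2·10·(-11)·x dx = 0 (odd integrand); ∫ (-11)^2 dx = 121·2π.
So (1/(2π)) ∫_{-π}^{π} (10x - 11)^2 dx = 100π^2/3 + 121 = 100π^2/3 + 121.
Parseval ⇒ Σ |c_n|^2 = 100π^2/3 + 121.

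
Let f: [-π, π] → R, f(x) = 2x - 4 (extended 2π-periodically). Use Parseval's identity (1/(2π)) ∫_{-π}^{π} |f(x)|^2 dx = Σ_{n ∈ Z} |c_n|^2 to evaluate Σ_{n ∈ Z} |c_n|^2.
Σ |c_n|^2 = 4π^2/3 + 16

Expand and integrate term by term over [-π, π]:
  ∫ (2x)^2 dx = 4·(2π^3/3); ∫ 2·2·(-4)·x dx = 0 (odd integrand); ∫ (-4)^2 dx = 16·2π.
So (1/(2π)) ∫_{-π}^{π} (2x - 4)^2 dx = 4π^2/3 + 16 = 4π^2/3 + 16.
Parseval ⇒ Σ |c_n|^2 = 4π^2/3 + 16.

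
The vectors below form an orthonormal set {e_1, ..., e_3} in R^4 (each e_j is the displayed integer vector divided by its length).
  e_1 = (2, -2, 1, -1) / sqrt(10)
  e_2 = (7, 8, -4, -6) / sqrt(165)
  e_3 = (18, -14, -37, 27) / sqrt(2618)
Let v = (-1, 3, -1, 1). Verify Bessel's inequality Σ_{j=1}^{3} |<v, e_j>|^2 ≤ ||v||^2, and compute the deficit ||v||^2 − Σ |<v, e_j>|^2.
Σ |<v, e_j>|^2 = 1353/119; ||v||^2 = 12; deficit = 75/119

Write each e_j = u_j / sqrt(<u_j, u_j>) where u_j is the displayed integer vector. Then <v, e_j> = <v, u_j> / sqrt(<u_j, u_j>), so |<v, e_j>|^2 = <v, u_j>^2 / <u_j, u_j>.
Coefficients: <v, e_1> = -10/sqrt(10), <v, e_2> = 15/sqrt(165), <v, e_3> = 4/sqrt(2618).
Square and sum: Σ |<v, e_j>|^2 = 1353/119.
Compute ||v||^2 = v·v = 12.
Deficit = 12 − 1353/119 = 75/119 ≥ 0, confirming Bessel's inequality. (The deficit equals ||v − Σ <v,e_j> e_j||^2, the squared distance from v to span{e_j}.)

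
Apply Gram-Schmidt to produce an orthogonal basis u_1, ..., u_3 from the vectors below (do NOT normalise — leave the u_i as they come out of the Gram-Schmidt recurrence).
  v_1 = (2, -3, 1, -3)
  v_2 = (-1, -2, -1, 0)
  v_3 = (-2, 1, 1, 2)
Orthogonal basis:
  u_1 = (2, -3, 1, -3)
  u_2 = (-29/23, -37/23, -26/23, 9/23)
  u_3 = (-107/129, -52/129, 211/129, 17/43)

Apply the Gram-Schmidt recurrence
  u_1 = v_1
  u_i = v_i − Σ_{j<i} ((v_i · u_j) / (u_j · u_j)) · u_j.

Step by step this gives:
  u_1 = (2, -3, 1, -3)
  u_2 = (-29/23, -37/23, -26/23, 9/23)
  u_3 = (-107/129, -52/129, 211/129, 17/43)

Orthogonality check:
  u_2 · u_1 = 0 (should be 0)
  u_3 · u_1 = 0 (should be 0)
  u_3 · u_2 = 0 (should be 0)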